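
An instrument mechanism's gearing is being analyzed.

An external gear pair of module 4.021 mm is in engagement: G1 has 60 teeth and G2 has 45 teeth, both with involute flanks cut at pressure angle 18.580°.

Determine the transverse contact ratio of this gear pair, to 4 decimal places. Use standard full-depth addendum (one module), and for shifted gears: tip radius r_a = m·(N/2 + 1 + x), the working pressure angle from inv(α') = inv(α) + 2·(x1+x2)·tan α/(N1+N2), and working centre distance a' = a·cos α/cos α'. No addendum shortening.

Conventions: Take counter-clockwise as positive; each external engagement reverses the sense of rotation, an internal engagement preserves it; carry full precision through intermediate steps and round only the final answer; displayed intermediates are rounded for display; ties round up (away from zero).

1.8419

single-mesh involute tooth geometry (60T engaging 45T at module 4.021)
base radii: r_b1 = 114.342727, r_b2 = 85.757045
tip radii: r_a1 = 124.651000, r_a2 = 94.493500
no profile shift: α' = α, a' = a
action lengths: √(r_a1²−r_b1²) = 49.634792, √(r_a2²−r_b2²) = 39.683129
base pitch p_b = π·m·cos α = 11.973942
CR = (49.634792 + 39.683129 − 211.102500·sin 18.58000°)/11.973942 = 1.841888
contact ratio ≈ 1.8419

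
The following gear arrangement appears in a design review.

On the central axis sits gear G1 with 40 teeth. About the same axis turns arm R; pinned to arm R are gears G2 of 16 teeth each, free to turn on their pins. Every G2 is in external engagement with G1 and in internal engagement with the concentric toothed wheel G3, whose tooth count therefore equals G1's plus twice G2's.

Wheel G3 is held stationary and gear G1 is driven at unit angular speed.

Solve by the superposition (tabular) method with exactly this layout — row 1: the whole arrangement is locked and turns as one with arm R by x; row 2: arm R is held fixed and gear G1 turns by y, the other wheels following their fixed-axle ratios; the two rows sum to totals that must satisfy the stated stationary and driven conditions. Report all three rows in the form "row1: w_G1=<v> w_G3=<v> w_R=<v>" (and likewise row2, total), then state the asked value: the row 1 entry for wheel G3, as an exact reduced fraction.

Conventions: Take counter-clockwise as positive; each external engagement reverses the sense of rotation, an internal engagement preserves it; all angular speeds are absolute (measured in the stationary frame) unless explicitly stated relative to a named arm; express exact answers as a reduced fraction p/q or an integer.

row1: w_G1=5/14 w_G3=5/14 w_R=5/14
row2: w_G1=9/14 w_G3=-5/14 w_R=0
total: w_G1=1 w_G3=0 w_R=5/14
asked value: 5/14

topology: planetary set — G1 40T / G2 16T / G3 72T, arm = carrier (Willis)
superposition row 1 [locked train]: every member turns x
row 2 (arm held, sun turns y): ω_ring = −(40/72)·y, ω_arm = 0
boundary: total ω_ring = x − (40/72)·y = 0 and total ω_sun = x + y = 1  ⇒  y = 9/14, x = 5/14
row 2 ring = −(40/72)·9/14 = -5/14
totals (row 1 + row 2): sun 5/14 + 9/14 = 1, ring 5/14 + (-5/14) = 0, arm 5/14 + 0 = 5/14
asked cell (row1, ring) = 5/14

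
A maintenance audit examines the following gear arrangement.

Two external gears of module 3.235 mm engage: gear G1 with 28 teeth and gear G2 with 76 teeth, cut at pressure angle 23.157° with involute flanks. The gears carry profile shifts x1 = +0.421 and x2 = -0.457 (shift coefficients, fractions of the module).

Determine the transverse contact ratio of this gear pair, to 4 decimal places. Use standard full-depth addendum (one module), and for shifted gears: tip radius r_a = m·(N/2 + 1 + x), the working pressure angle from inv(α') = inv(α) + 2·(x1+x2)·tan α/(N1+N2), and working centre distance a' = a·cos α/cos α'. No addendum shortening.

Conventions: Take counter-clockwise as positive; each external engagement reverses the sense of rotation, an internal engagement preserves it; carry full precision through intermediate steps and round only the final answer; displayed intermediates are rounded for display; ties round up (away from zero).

recognized (one external pair, fixed centres): single-mesh tooth geometry, m = 3.235, N1 = 28, N2 = 76
base radii: r_b1 = 41.641018, r_b2 = 113.025620
tip radii: r_a1 = 49.886935, r_a2 = 124.686605
inv(α') = inv(23.157°) + 2·(+0.421-0.457)·tan α/(28+76) = 0.02325047  ⇒  α' = 23.06384°
a' = a·cos α / cos α' = 168.2200·cos 23.157°/cos 23.06384° = 168.103318
action lengths: √(r_a1²−r_b1²) = 27.472385, √(r_a2²−r_b2²) = 52.649395
base pitch p_b = π·m·cos α = 9.344223
CR = (27.472385 + 52.649395 − 168.103318·sin 23.06384°)/9.344223 = 1.526741
contact ratio ≈ 1.5267

1.5267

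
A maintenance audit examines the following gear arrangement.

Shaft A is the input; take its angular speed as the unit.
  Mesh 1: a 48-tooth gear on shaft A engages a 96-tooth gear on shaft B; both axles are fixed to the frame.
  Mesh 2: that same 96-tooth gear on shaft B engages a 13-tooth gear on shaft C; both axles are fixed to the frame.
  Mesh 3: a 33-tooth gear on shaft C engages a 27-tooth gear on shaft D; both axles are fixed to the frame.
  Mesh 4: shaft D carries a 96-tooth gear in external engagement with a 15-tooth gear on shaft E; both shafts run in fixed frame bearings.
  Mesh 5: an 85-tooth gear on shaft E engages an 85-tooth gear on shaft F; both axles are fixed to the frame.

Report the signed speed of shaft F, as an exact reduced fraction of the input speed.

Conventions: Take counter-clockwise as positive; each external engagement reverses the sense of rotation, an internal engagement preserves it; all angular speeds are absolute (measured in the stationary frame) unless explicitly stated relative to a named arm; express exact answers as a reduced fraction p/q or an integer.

5-mesh fixed-axis compound train (all bearings frame-fixed)
mesh 1 [48T→96T]: |ω|/ω_in = 1×48/96 = 1/2, sense flips to −
mesh 2 [96T→13T]: |ω|/ω_in = (1/2)×96/13 = 48/13, sense flips to +
mesh 3 [33T→27T]: |ω|/ω_in = (48/13)×33/27 = 176/39, sense flips to −
mesh 4 [96T→15T]: |ω|/ω_in = (176/39)×96/15 = 5632/195, sense flips to +
mesh 5 [85T→85T]: |ω|/ω_in = (5632/195)×85/85 = 5632/195, sense flips to −
signed output speed (× input speed) = -5632/195

-5632/195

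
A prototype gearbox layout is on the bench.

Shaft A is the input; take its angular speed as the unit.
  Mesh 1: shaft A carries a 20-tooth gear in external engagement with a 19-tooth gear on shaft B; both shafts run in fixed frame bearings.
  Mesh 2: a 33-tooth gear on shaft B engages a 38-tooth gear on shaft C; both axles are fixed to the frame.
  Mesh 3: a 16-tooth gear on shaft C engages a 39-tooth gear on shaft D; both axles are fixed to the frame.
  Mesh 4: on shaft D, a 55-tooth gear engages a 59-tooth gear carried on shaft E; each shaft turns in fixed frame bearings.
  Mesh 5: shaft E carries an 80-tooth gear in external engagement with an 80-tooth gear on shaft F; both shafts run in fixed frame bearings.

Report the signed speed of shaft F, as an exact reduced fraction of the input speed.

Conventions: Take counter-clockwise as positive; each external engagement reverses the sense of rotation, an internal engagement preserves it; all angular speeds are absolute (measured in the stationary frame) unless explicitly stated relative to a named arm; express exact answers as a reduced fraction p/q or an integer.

5-mesh fixed-axis compound train (all bearings frame-fixed)
mesh 1 [20T→19T]: |ω|/ω_in = 1×20/19 = 20/19, sense flips to −
mesh 2 [33T→38T]: |ω|/ω_in = (20/19)×33/38 = 330/361, sense flips to +
mesh 3 [16T→39T]: |ω|/ω_in = (330/361)×16/39 = 1760/4693, sense flips to −
mesh 4 [55T→59T]: |ω|/ω_in = (1760/4693)×55/59 = 96800/276887, sense flips to +
mesh 5 [80T→80T]: |ω|/ω_in = (96800/276887)×80/80 = 96800/276887, sense flips to −
signed output speed (× input speed) = -96800/276887

-96800/276887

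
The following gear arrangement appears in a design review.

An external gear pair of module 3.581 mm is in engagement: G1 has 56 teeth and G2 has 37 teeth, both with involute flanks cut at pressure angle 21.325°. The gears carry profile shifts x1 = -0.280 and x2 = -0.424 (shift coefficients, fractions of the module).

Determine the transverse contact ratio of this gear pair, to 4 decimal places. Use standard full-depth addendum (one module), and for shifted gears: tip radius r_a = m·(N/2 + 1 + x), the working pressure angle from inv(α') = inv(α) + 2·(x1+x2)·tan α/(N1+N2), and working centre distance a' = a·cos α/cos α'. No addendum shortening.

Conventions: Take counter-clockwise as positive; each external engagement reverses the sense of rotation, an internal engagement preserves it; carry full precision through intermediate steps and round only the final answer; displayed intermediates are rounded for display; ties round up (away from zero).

class = single-mesh tooth geometry [involute pair 56T × 37T, m = 3.581]
base radii: r_b1 = 93.402915, r_b2 = 61.712640
tip radii: r_a1 = 102.846320, r_a2 = 68.311156
inv(α') = inv(21.325°) + 2·(-0.280-0.424)·tan α/(56+37) = 0.01228462  ⇒  α' = 18.78949°
a' = a·cos α / cos α' = 166.5165·cos 21.325°/cos 18.78949° = 163.847243
action lengths: √(r_a1²−r_b1²) = 43.049518, √(r_a2²−r_b2²) = 29.291024
base pitch p_b = π·m·cos α = 10.479783
CR = (43.049518 + 29.291024 − 163.847243·sin 18.78949°)/10.479783 = 1.867086
contact ratio ≈ 1.8671

1.8671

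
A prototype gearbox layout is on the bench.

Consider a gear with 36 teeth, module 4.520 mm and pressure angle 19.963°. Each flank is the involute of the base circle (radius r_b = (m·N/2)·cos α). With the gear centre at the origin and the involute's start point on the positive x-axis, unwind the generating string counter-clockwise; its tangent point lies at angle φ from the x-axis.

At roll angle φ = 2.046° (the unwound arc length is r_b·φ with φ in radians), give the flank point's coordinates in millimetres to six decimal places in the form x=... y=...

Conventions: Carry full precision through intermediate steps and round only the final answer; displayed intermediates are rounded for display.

x=76.520087 y=0.001161

recognized (one wheel, involute flank): single-mesh tooth geometry, m = 4.520, N = 36
pitch radius r_p = m·N/2 = 4.520·36/2 = 81.360000
base radius r_b = r_p·cos α = 81.360000·cos 19.963° = 76.471345
roll angle φ = 2.046° = 0.03570944 rad
x = r_b·(cos φ + φ·sin φ) = 76.520087
y = r_b·(sin φ − φ·cos φ) = 0.001161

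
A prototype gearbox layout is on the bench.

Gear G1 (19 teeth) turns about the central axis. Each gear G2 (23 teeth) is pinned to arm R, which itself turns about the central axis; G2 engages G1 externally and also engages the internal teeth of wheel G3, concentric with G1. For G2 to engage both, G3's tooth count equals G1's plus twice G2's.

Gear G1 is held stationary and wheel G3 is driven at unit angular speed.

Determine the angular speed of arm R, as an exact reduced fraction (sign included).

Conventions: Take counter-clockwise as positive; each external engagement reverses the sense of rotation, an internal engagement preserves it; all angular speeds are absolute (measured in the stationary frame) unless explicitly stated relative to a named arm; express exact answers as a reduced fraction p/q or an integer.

recognized (axles ride arm R): planetary set, 19/23/65 teeth
ring teeth: 19 + 2·23 = 65
19(ω_sun−ω_arm) = −65(ω_ring−ω_arm),  ω_sun = 0, ω_ring = 1
19(0−ω_arm) = −65(1−ω_arm)  ⇒  84·ω_arm = 65  ⇒  ω_arm = 65/84
exact speed ratio = 65/84

65/84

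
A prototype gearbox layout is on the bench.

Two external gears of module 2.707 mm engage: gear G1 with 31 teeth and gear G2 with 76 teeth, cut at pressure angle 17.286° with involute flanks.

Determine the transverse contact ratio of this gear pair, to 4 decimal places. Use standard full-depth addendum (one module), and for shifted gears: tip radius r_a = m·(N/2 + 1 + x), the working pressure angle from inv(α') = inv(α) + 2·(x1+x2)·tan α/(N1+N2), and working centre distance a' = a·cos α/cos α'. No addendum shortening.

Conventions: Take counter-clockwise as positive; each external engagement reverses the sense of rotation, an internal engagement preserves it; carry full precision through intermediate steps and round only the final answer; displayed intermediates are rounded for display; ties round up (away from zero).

1.8995

single-mesh involute tooth geometry (31T engaging 76T at module 2.707)
base radii: r_b1 = 40.063379, r_b2 = 98.219896
tip radii: r_a1 = 44.665500, r_a2 = 105.573000
no profile shift: α' = α, a' = a
action lengths: √(r_a1²−r_b1²) = 19.746711, √(r_a2²−r_b2²) = 38.710598
base pitch p_b = π·m·cos α = 8.120182
CR = (19.746711 + 38.710598 − 144.824500·sin 17.28600°)/8.120182 = 1.899456
contact ratio ≈ 1.8995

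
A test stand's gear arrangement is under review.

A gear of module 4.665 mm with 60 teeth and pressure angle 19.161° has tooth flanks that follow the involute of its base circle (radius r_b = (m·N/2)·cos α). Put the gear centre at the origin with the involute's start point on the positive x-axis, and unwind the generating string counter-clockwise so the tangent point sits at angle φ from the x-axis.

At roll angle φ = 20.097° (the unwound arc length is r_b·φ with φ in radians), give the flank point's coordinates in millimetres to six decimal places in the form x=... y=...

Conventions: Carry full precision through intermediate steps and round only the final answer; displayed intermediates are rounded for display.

recognized (one wheel, involute flank): single-mesh tooth geometry, m = 4.665, N = 60
pitch radius r_p = m·N/2 = 4.665·60/2 = 139.950000
base radius r_b = r_p·cos α = 139.950000·cos 19.161° = 132.196771
roll angle φ = 20.097° = 0.35075882 rad
x = r_b·(cos φ + φ·sin φ) = 140.080545
y = r_b·(sin φ − φ·cos φ) = 1.878334

x=140.080545 y=1.878334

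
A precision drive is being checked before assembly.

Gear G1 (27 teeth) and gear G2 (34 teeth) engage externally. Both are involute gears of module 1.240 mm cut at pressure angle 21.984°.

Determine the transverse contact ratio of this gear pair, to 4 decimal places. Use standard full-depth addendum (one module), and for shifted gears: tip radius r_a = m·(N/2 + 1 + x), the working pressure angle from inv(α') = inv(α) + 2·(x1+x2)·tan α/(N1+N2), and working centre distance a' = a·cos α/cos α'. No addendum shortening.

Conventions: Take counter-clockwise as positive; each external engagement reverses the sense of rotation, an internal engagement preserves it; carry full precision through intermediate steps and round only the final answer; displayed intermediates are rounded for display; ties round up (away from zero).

1.5751

class = single-mesh tooth geometry [involute pair 27T × 34T, m = 1.240]
base radii: r_b1 = 15.522808, r_b2 = 19.547240
tip radii: r_a1 = 17.980000, r_a2 = 22.320000
no profile shift: α' = α, a' = a
action lengths: √(r_a1²−r_b1²) = 9.073193, √(r_a2²−r_b2²) = 10.774405
base pitch p_b = π·m·cos α = 3.612322
CR = (9.073193 + 10.774405 − 37.820000·sin 21.98400°)/3.612322 = 1.575100
contact ratio ≈ 1.5751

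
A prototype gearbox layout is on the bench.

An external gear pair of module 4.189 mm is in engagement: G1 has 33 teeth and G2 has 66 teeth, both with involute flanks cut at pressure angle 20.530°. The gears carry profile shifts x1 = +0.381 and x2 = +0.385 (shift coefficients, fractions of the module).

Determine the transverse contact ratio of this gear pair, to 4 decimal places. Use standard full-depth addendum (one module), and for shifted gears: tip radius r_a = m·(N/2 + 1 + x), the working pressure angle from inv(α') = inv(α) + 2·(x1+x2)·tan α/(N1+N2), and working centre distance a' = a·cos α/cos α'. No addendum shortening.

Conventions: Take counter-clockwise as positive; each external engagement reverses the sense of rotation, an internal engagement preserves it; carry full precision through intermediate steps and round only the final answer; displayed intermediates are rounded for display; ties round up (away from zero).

topology: single-mesh involute geometry — m = 4.189, 33T/66T pair
base radii: r_b1 = 64.728694, r_b2 = 129.457387
tip radii: r_a1 = 74.903509, r_a2 = 144.038765
inv(α') = inv(20.530°) + 2·(+0.381+0.385)·tan α/(33+66) = 0.02196050  ⇒  α' = 22.64786°
a' = a·cos α / cos α' = 207.3555·cos 20.530°/cos 22.64786° = 210.411122
action lengths: √(r_a1²−r_b1²) = 37.692597, √(r_a2²−r_b2²) = 63.150223
base pitch p_b = π·m·cos α = 12.324314
CR = (37.692597 + 63.150223 − 210.411122·sin 22.64786°)/12.324314 = 1.608249
contact ratio ≈ 1.6082

1.6082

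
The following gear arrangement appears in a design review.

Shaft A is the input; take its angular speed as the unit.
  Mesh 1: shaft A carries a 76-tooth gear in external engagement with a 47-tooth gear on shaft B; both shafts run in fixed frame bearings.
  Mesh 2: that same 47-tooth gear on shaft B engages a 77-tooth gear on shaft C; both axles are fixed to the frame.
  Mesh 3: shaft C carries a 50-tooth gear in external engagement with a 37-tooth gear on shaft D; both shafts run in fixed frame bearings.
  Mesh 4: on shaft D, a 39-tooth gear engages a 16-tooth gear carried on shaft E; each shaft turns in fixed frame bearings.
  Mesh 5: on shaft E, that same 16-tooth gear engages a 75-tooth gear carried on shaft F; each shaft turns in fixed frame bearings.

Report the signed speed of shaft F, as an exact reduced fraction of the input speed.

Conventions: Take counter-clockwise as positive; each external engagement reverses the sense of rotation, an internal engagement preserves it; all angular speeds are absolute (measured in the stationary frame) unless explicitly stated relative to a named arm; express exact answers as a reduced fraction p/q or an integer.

5-mesh fixed-axis compound train (all bearings frame-fixed)
mesh 1 [76T→47T]: |ω|/ω_in = 1×76/47 = 76/47, sense flips to −
mesh 2 [47T→77T]: |ω|/ω_in = (76/47)×47/77 = 76/77, sense flips to +
mesh 3 [50T→37T]: |ω|/ω_in = (76/77)×50/37 = 3800/2849, sense flips to −
mesh 4 [39T→16T]: |ω|/ω_in = (3800/2849)×39/16 = 18525/5698, sense flips to +
mesh 5 [16T→75T]: |ω|/ω_in = (18525/5698)×16/75 = 1976/2849, sense flips to −
signed output speed (× input speed) = -1976/2849

-1976/2849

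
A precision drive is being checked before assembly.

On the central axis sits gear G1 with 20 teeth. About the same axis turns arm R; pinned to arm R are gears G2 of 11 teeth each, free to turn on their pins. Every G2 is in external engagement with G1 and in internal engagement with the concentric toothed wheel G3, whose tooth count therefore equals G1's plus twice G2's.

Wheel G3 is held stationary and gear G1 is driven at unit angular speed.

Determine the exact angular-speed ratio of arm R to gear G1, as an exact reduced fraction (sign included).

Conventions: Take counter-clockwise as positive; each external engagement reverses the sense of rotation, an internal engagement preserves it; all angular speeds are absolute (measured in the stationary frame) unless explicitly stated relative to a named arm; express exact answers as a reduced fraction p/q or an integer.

class = planetary set [G3 = 20+2·11 = 42; Willis about the carrier]
ring teeth: 20 + 2·11 = 42
20(ω_sun−ω_arm) = −42(ω_ring−ω_arm),  ω_ring = 0, ω_sun = 1
20(1−ω_arm) = −42(0−ω_arm)  ⇒  62·ω_arm = 20  ⇒  ω_arm = 10/31
ω_out/ω_in = 10/31

10/31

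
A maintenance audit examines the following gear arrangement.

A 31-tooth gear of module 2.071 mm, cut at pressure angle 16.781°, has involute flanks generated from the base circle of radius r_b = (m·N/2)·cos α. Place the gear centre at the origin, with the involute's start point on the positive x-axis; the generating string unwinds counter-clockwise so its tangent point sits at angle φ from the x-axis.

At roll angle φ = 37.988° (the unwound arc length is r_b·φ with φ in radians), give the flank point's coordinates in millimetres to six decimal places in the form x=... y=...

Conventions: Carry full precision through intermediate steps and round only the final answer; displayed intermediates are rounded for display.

x=36.764145 y=2.856602

topology: single-mesh involute geometry — m = 2.071, N = 31
pitch radius r_p = m·N/2 = 2.071·31/2 = 32.100500
base radius r_b = r_p·cos α = 32.100500·cos 16.781° = 30.733510
roll angle φ = 37.988° = 0.66301568 rad
x = r_b·(cos φ + φ·sin φ) = 36.764145
y = r_b·(sin φ − φ·cos φ) = 2.856602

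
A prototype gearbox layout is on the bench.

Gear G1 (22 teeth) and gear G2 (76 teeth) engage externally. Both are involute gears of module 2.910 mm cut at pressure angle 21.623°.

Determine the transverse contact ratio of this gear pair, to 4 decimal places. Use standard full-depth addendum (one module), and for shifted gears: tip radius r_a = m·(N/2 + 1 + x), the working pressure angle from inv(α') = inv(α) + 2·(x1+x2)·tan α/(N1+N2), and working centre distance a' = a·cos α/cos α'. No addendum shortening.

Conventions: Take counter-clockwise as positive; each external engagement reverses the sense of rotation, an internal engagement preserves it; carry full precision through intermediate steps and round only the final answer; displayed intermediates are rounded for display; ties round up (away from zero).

1.6258

single-mesh involute tooth geometry (22T engaging 76T at module 2.910)
base radii: r_b1 = 29.757413, r_b2 = 102.798335
tip radii: r_a1 = 34.920000, r_a2 = 113.490000
no profile shift: α' = α, a' = a
action lengths: √(r_a1²−r_b1²) = 18.273007, √(r_a2²−r_b2²) = 48.088278
base pitch p_b = π·m·cos α = 8.498697
CR = (18.273007 + 48.088278 − 142.590000·sin 21.62300°)/8.498697 = 1.625801
contact ratio ≈ 1.6258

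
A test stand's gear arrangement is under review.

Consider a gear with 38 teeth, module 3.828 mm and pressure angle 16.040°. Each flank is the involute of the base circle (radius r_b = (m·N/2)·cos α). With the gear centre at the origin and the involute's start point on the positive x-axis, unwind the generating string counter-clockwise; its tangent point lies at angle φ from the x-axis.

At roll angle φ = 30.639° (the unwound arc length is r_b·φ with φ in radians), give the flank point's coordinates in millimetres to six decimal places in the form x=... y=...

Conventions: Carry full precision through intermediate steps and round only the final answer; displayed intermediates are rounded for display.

recognized (one wheel, involute flank): single-mesh tooth geometry, m = 3.828, N = 38
pitch radius r_p = m·N/2 = 3.828·38/2 = 72.732000
base radius r_b = r_p·cos α = 72.732000·cos 16.040° = 69.900473
roll angle φ = 30.639° = 0.53475143 rad
x = r_b·(cos φ + φ·sin φ) = 79.191588
y = r_b·(sin φ − φ·cos φ) = 3.462139

x=79.191588 y=3.462139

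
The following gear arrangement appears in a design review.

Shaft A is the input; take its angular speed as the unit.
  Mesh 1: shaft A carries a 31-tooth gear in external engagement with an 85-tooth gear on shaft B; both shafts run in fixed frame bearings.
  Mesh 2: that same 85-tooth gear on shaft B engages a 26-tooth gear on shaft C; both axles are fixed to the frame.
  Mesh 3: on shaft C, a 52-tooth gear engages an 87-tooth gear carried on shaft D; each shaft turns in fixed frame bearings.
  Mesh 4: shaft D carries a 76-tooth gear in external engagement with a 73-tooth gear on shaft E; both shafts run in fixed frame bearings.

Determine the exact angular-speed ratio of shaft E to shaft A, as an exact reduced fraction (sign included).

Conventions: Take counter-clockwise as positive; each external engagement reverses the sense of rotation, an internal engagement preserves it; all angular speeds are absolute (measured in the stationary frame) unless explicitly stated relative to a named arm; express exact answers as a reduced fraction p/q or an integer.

class = fixed-axis compound train [4 meshes; 4 ratios multiply, 4 sense flips]
mesh 1 [31T→85T]: running ratio 31/85, sense −
mesh 2 [85T→26T]: running ratio 31/26, sense +
mesh 3 [52T→87T]: running ratio 62/87, sense −
mesh 4 [76T→73T]: running ratio 4712/6351, sense +
ω_out/ω_in = 4712/6351

4712/6351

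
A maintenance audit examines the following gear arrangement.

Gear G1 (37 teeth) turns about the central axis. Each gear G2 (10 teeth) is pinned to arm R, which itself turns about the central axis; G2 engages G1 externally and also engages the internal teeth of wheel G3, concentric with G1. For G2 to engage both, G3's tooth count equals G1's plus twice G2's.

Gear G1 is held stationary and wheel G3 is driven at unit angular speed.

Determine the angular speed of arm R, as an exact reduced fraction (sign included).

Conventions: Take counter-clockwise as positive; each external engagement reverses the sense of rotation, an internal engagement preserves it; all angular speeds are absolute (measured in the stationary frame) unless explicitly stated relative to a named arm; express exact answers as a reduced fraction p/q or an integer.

class = planetary set [G3 = 37+2·10 = 57; Willis about the carrier]
ring teeth: 37 + 2·10 = 57
37(ω_sun−ω_arm) = −57(ω_ring−ω_arm),  ω_sun = 0, ω_ring = 1
37(0−ω_arm) = −57(1−ω_arm)  ⇒  94·ω_arm = 57  ⇒  ω_arm = 57/94
exact speed ratio = 57/94

57/94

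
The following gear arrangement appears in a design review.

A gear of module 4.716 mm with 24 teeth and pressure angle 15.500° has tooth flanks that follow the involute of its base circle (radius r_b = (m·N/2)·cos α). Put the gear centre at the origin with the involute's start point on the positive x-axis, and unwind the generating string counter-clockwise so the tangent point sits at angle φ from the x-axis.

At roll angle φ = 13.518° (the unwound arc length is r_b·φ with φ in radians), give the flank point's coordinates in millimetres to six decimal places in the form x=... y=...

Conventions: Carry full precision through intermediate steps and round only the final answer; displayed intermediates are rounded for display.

recognized (one wheel, involute flank): single-mesh tooth geometry, m = 4.716, N = 24
pitch radius r_p = m·N/2 = 4.716·24/2 = 56.592000
base radius r_b = r_p·cos α = 56.592000·cos 15.500° = 54.533775
roll angle φ = 13.518° = 0.23593361 rad
x = r_b·(cos φ + φ·sin φ) = 56.030520
y = r_b·(sin φ − φ·cos φ) = 0.237407

x=56.030520 y=0.237407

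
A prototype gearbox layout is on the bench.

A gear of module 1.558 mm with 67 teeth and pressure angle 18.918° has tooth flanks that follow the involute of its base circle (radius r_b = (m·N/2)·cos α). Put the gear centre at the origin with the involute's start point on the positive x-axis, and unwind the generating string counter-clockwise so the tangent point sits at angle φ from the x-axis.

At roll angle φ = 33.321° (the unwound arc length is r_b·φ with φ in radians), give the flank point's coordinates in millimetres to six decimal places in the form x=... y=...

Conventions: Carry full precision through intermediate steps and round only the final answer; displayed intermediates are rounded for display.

class = single-mesh tooth geometry [base-circle involute, m = 1.558, 67T]
pitch radius r_p = m·N/2 = 1.558·67/2 = 52.193000
base radius r_b = r_p·cos α = 52.193000·cos 18.918° = 49.373719
roll angle φ = 33.321° = 0.58156116 rad
x = r_b·(cos φ + φ·sin φ) = 57.030327
y = r_b·(sin φ − φ·cos φ) = 3.128965

x=57.030327 y=3.128965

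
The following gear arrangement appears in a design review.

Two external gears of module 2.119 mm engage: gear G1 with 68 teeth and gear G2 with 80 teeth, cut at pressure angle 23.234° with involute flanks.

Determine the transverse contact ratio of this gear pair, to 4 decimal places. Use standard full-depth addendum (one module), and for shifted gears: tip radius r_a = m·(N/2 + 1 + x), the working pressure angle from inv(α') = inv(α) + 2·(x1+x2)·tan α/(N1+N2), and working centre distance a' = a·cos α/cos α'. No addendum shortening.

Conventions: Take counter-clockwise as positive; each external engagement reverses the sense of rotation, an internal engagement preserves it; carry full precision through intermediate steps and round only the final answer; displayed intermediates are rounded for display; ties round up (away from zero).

1.6454

single-mesh involute tooth geometry (68T engaging 80T at module 2.119)
base radii: r_b1 = 66.203171, r_b2 = 77.886083
tip radii: r_a1 = 74.165000, r_a2 = 86.879000
no profile shift: α' = α, a' = a
action lengths: √(r_a1²−r_b1²) = 33.430337, √(r_a2²−r_b2²) = 38.493099
base pitch p_b = π·m·cos α = 6.117159
CR = (33.430337 + 38.493099 − 156.806000·sin 23.23400°)/6.117159 = 1.645448
contact ratio ≈ 1.6454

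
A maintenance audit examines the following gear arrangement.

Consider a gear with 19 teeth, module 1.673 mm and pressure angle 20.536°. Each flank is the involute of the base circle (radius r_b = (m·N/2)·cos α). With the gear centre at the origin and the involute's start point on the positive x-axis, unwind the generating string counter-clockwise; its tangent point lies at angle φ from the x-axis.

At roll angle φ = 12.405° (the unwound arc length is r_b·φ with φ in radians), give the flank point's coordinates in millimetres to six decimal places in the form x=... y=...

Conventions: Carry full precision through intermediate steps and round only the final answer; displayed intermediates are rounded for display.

class = single-mesh tooth geometry [base-circle involute, m = 1.673, 19T]
pitch radius r_p = m·N/2 = 1.673·19/2 = 15.893500
base radius r_b = r_p·cos α = 15.893500·cos 20.536° = 14.883499
roll angle φ = 12.405° = 0.21650809 rad
x = r_b·(cos φ + φ·sin φ) = 15.228260
y = r_b·(sin φ − φ·cos φ) = 0.050115

x=15.228260 y=0.050115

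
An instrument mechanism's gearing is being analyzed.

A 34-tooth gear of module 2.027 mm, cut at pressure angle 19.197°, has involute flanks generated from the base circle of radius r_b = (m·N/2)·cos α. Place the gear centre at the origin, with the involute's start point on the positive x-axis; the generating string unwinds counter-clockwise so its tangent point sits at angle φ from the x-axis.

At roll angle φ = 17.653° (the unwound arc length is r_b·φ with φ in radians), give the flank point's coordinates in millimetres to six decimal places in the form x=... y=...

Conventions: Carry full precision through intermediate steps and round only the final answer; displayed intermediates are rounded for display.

single-mesh involute tooth geometry (34T wheel at module 2.027)
pitch radius r_p = m·N/2 = 2.027·34/2 = 34.459000
base radius r_b = r_p·cos α = 34.459000·cos 19.197° = 32.542859
roll angle φ = 17.653° = 0.30810297 rad
x = r_b·(cos φ + φ·sin φ) = 34.051000
y = r_b·(sin φ − φ·cos φ) = 0.314263

x=34.051000 y=0.314263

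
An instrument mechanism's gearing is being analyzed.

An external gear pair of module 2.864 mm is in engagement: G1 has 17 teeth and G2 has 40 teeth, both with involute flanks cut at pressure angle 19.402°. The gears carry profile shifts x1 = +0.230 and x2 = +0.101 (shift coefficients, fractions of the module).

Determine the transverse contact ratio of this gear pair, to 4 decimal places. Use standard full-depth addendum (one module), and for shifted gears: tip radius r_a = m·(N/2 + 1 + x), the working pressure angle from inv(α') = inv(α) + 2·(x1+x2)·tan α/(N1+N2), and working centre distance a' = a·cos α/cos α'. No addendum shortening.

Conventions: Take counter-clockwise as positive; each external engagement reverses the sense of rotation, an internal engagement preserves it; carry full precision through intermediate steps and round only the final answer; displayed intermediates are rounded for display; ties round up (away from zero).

class = single-mesh tooth geometry [involute pair 17T × 40T, m = 2.864]
base radii: r_b1 = 22.961530, r_b2 = 54.027130
tip radii: r_a1 = 27.866720, r_a2 = 60.433264
inv(α') = inv(19.402°) + 2·(+0.230+0.101)·tan α/(17+40) = 0.01765645  ⇒  α' = 21.12039°
a' = a·cos α / cos α' = 81.6240·cos 19.402°/cos 21.12039° = 82.532767
action lengths: √(r_a1²−r_b1²) = 15.789940, √(r_a2²−r_b2²) = 27.078565
base pitch p_b = π·m·cos α = 8.486562
CR = (15.789940 + 27.078565 − 82.532767·sin 21.12039°)/8.486562 = 1.547102
contact ratio ≈ 1.5471

1.5471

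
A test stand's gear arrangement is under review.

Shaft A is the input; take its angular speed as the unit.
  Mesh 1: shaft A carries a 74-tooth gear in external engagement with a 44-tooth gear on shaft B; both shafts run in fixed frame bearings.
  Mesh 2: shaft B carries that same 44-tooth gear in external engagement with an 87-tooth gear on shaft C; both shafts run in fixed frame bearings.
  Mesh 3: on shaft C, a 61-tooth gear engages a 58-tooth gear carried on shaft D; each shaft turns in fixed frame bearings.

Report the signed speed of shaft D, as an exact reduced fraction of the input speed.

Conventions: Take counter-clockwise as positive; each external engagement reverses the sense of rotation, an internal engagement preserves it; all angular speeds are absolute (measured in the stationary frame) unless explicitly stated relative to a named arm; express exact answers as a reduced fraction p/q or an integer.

3-mesh fixed-axis compound train (all bearings frame-fixed)
mesh 1 [74T→44T]: |ω|/ω_in = 1×74/44 = 37/22, sense flips to −
mesh 2 [44T→87T]: |ω|/ω_in = (37/22)×44/87 = 74/87, sense flips to +
mesh 3 [61T→58T]: |ω|/ω_in = (74/87)×61/58 = 2257/2523, sense flips to −
signed output speed (× input speed) = -2257/2523

-2257/2523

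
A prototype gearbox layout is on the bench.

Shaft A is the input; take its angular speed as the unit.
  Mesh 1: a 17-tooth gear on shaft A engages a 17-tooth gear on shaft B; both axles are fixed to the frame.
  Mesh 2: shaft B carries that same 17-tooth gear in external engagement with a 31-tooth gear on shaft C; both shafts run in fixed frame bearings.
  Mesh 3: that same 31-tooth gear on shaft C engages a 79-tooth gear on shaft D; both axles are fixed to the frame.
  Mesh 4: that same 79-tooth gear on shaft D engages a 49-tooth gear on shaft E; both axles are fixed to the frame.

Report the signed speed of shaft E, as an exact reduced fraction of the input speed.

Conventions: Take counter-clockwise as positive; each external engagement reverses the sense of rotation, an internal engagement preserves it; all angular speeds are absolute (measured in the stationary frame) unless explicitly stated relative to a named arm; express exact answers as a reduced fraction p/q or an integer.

4-mesh fixed-axis compound train (all bearings frame-fixed)
mesh 1 [17T→17T]: |ω|/ω_in = 1×17/17 = 1, sense flips to −
mesh 2 [17T→31T]: |ω|/ω_in = 1×17/31 = 17/31, sense flips to +
mesh 3 [31T→79T]: |ω|/ω_in = (17/31)×31/79 = 17/79, sense flips to −
mesh 4 [79T→49T]: |ω|/ω_in = (17/79)×79/49 = 17/49, sense flips to +
signed output speed (× input speed) = 17/49

17/49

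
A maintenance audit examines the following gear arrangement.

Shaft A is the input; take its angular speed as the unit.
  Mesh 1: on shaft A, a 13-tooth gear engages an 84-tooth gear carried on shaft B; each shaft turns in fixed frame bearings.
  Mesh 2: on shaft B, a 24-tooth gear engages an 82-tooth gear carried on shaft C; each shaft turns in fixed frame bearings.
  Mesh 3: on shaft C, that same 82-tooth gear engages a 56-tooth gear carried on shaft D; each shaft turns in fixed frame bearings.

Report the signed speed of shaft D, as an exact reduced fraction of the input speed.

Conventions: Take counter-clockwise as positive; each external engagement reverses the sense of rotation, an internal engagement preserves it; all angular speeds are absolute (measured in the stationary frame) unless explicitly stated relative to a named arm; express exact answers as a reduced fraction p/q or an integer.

3-mesh fixed-axis compound train (all bearings frame-fixed)
mesh 1 [13T→84T]: |ω|/ω_in = 1×13/84 = 13/84, sense flips to −
mesh 2 [24T→82T]: |ω|/ω_in = (13/84)×24/82 = 13/287, sense flips to +
mesh 3 [82T→56T]: |ω|/ω_in = (13/287)×82/56 = 13/196, sense flips to −
signed output speed (× input speed) = -13/196

-13/196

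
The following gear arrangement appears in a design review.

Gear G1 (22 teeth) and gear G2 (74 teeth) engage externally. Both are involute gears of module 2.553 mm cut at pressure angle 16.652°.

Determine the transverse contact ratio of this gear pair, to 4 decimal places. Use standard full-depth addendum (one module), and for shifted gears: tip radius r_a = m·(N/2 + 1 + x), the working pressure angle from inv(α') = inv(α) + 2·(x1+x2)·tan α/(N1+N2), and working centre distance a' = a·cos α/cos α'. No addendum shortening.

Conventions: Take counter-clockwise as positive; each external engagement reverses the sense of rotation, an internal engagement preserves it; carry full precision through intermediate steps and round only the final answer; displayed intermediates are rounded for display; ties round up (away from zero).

single-mesh involute tooth geometry (22T engaging 74T at module 2.553)
base radii: r_b1 = 26.905280, r_b2 = 90.499579
tip radii: r_a1 = 30.636000, r_a2 = 97.014000
no profile shift: α' = α, a' = a
action lengths: √(r_a1²−r_b1²) = 14.651634, √(r_a2²−r_b2²) = 34.950570
base pitch p_b = π·m·cos α = 7.684130
CR = (14.651634 + 34.950570 − 122.544000·sin 16.65200°)/7.684130 = 1.885215
contact ratio ≈ 1.8852

1.8852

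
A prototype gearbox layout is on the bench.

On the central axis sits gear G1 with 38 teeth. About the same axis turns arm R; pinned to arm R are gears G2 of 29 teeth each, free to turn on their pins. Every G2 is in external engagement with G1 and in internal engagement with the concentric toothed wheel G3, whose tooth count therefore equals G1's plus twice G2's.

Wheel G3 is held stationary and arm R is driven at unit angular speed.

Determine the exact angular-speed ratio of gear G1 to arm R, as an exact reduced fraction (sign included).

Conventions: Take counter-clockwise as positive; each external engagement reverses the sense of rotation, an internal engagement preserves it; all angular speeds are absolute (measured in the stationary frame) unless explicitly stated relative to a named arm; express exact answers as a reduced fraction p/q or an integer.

class = planetary set [G3 = 38+2·29 = 96; Willis about the carrier]
ring teeth: 38 + 2·29 = 96
38(ω_sun−ω_arm) = −96(ω_ring−ω_arm),  ω_ring = 0, ω_arm = 1
ω_sun = 1 − (96/38)(0−1) = 67/19
ω_out/ω_in = 67/19

67/19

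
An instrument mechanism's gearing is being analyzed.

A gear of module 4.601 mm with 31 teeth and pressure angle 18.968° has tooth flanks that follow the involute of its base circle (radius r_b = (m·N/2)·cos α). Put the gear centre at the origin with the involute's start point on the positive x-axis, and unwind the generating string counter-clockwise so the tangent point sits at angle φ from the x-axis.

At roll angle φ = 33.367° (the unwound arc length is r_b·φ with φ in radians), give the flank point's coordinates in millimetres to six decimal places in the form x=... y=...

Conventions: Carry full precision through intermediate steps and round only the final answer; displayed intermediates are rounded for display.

x=77.928118 y=4.291397

recognized (one wheel, involute flank): single-mesh tooth geometry, m = 4.601, N = 31
pitch radius r_p = m·N/2 = 4.601·31/2 = 71.315500
base radius r_b = r_p·cos α = 71.315500·cos 18.968° = 67.443087
roll angle φ = 33.367° = 0.58236401 rad
x = r_b·(cos φ + φ·sin φ) = 77.928118
y = r_b·(sin φ − φ·cos φ) = 4.291397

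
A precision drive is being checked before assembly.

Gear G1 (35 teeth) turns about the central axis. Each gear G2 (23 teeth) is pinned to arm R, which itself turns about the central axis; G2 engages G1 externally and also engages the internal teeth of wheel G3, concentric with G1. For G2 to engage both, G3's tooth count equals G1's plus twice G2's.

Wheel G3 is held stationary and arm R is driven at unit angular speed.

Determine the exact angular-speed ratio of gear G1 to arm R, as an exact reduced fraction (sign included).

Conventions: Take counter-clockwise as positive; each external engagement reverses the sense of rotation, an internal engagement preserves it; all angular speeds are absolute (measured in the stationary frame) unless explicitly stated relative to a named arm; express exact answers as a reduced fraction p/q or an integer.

116/35

class = planetary set [G3 = 35+2·23 = 81; Willis about the carrier]
ring teeth: 35 + 2·23 = 81
35(ω_sun−ω_arm) = −81(ω_ring−ω_arm),  ω_ring = 0, ω_arm = 1
ω_sun = 1 − (81/35)(0−1) = 116/35
ω_out/ω_in = 116/35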